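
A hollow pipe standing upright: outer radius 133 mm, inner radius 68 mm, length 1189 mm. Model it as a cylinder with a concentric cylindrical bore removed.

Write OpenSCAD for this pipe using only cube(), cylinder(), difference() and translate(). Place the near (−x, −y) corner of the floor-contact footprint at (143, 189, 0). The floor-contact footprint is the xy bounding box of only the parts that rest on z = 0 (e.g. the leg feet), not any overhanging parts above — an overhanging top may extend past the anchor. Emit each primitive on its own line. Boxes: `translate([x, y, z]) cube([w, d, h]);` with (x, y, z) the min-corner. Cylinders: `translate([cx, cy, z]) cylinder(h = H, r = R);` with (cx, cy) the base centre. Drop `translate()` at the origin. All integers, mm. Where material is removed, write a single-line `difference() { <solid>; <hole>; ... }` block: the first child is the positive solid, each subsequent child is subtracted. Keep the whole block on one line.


difference() { translate([276, 322, 0]) cylinder(h = 1189, r = 133); translate([276, 322, 0]) cylinder(h = 1189, r = 68); }


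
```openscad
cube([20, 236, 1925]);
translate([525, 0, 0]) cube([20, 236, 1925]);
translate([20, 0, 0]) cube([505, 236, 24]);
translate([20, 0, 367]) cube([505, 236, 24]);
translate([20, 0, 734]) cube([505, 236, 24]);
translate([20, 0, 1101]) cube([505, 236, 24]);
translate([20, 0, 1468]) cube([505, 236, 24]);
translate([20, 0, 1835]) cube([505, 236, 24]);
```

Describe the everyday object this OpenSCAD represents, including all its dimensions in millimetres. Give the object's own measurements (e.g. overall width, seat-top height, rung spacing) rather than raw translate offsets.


An open bookshelf. Two side panels, each 20 mm thick, 236 mm deep and 1925 mm tall, stand 545 mm apart (outside-to-outside). Between them sit 6 shelves, each 24 mm thick and 236 mm deep, spanning the full gap between the sides. The bottom shelf rests on the floor (its underside at z = 0) and the clear gap between one shelf's top and the next shelf's underside is 343 mm.


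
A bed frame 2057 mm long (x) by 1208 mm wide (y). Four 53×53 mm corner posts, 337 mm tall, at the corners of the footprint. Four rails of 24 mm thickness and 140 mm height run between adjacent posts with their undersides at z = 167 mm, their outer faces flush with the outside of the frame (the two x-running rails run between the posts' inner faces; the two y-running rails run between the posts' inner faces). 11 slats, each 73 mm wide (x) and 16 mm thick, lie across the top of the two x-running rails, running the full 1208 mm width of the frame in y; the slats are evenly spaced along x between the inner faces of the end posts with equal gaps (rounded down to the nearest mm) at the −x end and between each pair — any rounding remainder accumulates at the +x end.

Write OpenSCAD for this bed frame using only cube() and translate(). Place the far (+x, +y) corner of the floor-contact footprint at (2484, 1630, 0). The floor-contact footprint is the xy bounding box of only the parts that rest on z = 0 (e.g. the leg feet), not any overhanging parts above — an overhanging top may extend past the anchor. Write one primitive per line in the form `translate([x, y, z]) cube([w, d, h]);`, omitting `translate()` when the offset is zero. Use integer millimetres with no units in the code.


// slat z = rail_z + rail_h = 167 + 140 = 307
// slat gap = ⌊(1951 − 11·73) / 12⌋ = 95
translate([427, 422, 0]) cube([53, 53, 337]);
translate([427, 1577, 0]) cube([53, 53, 337]);
translate([2431, 422, 0]) cube([53, 53, 337]);
translate([2431, 1577, 0]) cube([53, 53, 337]);
translate([480, 422, 167]) cube([1951, 24, 140]);
translate([480, 1606, 167]) cube([1951, 24, 140]);
translate([427, 475, 167]) cube([24, 1102, 140]);
translate([2460, 475, 167]) cube([24, 1102, 140]);
translate([575, 422, 307]) cube([73, 1208, 16]);
translate([743, 422, 307]) cube([73, 1208, 16]);
translate([911, 422, 307]) cube([73, 1208, 16]);
translate([1079, 422, 307]) cube([73, 1208, 16]);
translate([1247, 422, 307]) cube([73, 1208, 16]);
translate([1415, 422, 307]) cube([73, 1208, 16]);
translate([1583, 422, 307]) cube([73, 1208, 16]);
translate([1751, 422, 307]) cube([73, 1208, 16]);
translate([1919, 422, 307]) cube([73, 1208, 16]);
translate([2087, 422, 307]) cube([73, 1208, 16]);
translate([2255, 422, 307]) cube([73, 1208, 16]);


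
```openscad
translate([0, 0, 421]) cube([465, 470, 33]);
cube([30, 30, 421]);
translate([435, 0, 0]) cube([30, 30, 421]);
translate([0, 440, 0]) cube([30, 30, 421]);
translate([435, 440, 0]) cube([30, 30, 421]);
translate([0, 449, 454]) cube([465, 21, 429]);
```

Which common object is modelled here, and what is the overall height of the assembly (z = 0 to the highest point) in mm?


A chair. The overall height is 883 mm.

A slab on four corner posts with a tall panel at the back — a chair. The seat slab sits at z = 421 with thickness 33, and the 429 mm backrest starts at the seat top, so the overall height is 421 + 33 + 429 = 883 mm.


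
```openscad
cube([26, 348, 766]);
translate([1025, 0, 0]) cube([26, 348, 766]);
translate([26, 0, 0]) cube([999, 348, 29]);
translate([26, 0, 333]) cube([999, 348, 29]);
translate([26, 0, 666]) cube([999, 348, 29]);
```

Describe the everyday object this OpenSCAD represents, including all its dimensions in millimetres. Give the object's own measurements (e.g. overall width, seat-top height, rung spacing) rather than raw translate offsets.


An open bookshelf. Two side panels, each 26 mm thick, 348 mm deep and 766 mm tall, stand 1051 mm apart (outside-to-outside). Between them sit 3 shelves, each 29 mm thick and 348 mm deep, spanning the full gap between the sides. The bottom shelf rests on the floor (its underside at z = 0) and the clear gap between one shelf's top and the next shelf's underside is 304 mm.


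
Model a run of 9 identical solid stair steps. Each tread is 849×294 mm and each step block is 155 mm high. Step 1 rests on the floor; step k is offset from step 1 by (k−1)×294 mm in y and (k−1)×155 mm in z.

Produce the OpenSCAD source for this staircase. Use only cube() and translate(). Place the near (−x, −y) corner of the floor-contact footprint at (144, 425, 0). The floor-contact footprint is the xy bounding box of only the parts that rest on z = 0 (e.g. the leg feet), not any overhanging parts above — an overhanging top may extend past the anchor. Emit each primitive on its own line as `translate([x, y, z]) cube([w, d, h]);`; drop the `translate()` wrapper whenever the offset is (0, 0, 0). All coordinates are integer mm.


translate([144, 425, 0]) cube([849, 294, 155]);
translate([144, 719, 155]) cube([849, 294, 155]);
translate([144, 1013, 310]) cube([849, 294, 155]);
translate([144, 1307, 465]) cube([849, 294, 155]);
translate([144, 1601, 620]) cube([849, 294, 155]);
translate([144, 1895, 775]) cube([849, 294, 155]);
translate([144, 2189, 930]) cube([849, 294, 155]);
translate([144, 2483, 1085]) cube([849, 294, 155]);
translate([144, 2777, 1240]) cube([849, 294, 155]);


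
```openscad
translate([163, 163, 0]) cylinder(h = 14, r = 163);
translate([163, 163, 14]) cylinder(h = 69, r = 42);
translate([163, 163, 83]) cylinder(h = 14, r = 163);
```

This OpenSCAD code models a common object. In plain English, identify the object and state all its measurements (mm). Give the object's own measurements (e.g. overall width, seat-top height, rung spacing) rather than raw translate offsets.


A spool: two coaxial disc flanges of radius 163 mm and thickness 14 mm, joined by a core cylinder of radius 42 mm and height 69 mm. The lower flange rests on z = 0 and the three cylinders share a vertical axis.


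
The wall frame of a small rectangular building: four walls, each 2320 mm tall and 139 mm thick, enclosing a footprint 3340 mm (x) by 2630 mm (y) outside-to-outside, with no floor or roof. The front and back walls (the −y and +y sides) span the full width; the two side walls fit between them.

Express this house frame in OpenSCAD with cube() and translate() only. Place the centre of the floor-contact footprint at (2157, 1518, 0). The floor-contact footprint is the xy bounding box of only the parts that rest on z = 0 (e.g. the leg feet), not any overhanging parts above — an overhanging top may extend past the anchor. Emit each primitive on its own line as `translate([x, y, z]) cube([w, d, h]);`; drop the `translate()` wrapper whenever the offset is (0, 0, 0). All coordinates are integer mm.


translate([487, 203, 0]) cube([3340, 139, 2320]);
translate([487, 2694, 0]) cube([3340, 139, 2320]);
translate([487, 342, 0]) cube([139, 2352, 2320]);
translate([3688, 342, 0]) cube([139, 2352, 2320]);


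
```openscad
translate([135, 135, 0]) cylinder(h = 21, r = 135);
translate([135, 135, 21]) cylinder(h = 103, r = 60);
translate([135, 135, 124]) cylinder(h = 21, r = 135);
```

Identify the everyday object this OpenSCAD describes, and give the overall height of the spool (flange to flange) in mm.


A spool. The overall height is 145 mm.

Three coaxial cylinders, large–small–large — a spool. Two 21 mm flanges and a 103 mm core give 21 + 103 + 21 = 145 mm.


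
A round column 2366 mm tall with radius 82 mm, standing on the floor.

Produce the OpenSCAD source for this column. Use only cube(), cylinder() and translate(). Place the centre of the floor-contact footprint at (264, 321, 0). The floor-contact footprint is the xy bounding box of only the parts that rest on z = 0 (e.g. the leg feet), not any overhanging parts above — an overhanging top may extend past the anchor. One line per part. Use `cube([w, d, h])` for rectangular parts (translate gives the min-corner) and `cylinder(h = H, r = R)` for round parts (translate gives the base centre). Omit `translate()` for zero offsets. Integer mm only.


translate([264, 321, 0]) cylinder(h = 2366, r = 82);


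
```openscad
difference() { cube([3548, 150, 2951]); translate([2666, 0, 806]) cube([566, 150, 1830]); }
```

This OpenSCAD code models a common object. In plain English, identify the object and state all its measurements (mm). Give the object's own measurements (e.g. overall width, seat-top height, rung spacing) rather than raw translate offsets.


A wall 3548 mm long (x), 150 mm thick (y), 2951 mm tall, with a rectangular window opening cut through it. The opening is 566 mm wide and 1830 mm tall; its sill is at z = 806 mm and its near (−x) edge is 2666 mm from the wall's −x end. The opening passes through the full wall thickness.


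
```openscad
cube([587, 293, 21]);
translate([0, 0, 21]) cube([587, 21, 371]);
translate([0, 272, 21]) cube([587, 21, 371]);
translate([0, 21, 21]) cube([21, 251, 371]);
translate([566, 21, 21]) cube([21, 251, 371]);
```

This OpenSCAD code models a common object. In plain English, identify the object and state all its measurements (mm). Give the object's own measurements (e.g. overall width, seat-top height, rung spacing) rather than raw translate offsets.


An open-topped rectangular box: outside dimensions 587×293×392 mm, with a uniform wall and base thickness of 21 mm. The base is a full 587×293 slab on the floor; four walls sit on top of the base. The front and back walls (the −y and +y sides) span the full width; the two side walls fit between them.


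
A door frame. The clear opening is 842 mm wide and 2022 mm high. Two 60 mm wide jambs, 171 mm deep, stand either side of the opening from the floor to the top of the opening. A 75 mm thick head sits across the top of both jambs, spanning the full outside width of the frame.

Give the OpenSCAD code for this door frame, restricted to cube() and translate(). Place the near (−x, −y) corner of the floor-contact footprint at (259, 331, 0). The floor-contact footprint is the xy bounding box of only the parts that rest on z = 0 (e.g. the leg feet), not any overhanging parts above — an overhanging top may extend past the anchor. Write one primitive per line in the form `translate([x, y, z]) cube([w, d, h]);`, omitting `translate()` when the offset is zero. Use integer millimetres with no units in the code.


translate([259, 331, 0]) cube([60, 171, 2022]);
translate([1161, 331, 0]) cube([60, 171, 2022]);
translate([259, 331, 2022]) cube([962, 171, 75]);


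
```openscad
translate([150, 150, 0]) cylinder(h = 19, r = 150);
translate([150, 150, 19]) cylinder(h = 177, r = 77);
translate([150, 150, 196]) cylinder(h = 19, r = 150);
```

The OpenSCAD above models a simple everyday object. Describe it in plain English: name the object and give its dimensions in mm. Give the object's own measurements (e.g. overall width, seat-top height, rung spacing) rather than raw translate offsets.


A spool: two coaxial disc flanges of radius 150 mm and thickness 19 mm, joined by a core cylinder of radius 77 mm and height 177 mm. The lower flange rests on z = 0 and the three cylinders share a vertical axis.


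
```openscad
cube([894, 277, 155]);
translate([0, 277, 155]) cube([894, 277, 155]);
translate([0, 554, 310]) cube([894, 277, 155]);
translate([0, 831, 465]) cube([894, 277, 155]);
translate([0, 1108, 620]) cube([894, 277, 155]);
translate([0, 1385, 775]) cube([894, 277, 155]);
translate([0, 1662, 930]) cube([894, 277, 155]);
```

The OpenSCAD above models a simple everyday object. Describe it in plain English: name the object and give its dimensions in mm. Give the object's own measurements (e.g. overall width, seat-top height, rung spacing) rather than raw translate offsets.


A straight staircase of 7 solid steps. Each step is 894 mm wide (x), 277 mm deep (y, the going) and 155 mm tall (the rise). The first step rests on the floor; each subsequent step sits one going further in +y and one rise higher in +z, directly behind and above the previous step with no overlap.


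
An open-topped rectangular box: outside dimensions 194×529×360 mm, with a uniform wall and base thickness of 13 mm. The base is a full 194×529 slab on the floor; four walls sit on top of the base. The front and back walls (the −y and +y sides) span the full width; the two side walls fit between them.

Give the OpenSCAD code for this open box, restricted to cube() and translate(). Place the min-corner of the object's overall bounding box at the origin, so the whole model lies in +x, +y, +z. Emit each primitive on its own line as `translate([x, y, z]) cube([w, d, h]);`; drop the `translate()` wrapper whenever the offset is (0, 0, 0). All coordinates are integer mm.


cube([194, 529, 13]);
translate([0, 0, 13]) cube([194, 13, 347]);
translate([0, 516, 13]) cube([194, 13, 347]);
translate([0, 13, 13]) cube([13, 503, 347]);
translate([181, 13, 13]) cube([13, 503, 347]);


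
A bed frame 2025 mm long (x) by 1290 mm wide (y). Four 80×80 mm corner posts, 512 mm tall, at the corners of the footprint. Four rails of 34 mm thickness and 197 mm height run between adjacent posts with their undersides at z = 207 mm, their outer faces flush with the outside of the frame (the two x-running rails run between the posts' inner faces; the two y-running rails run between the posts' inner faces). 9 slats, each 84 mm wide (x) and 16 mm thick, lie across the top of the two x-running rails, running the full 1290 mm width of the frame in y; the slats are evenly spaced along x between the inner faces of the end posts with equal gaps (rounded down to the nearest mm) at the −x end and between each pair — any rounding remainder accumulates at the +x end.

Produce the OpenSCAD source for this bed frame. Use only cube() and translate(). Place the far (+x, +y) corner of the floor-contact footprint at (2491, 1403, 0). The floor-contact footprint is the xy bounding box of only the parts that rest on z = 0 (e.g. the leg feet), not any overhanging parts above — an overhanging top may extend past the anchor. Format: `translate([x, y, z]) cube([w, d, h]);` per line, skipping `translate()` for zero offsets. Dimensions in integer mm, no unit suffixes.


translate([466, 113, 0]) cube([80, 80, 512]);
translate([466, 1323, 0]) cube([80, 80, 512]);
translate([2411, 113, 0]) cube([80, 80, 512]);
translate([2411, 1323, 0]) cube([80, 80, 512]);
translate([546, 113, 207]) cube([1865, 34, 197]);
translate([546, 1369, 207]) cube([1865, 34, 197]);
translate([466, 193, 207]) cube([34, 1130, 197]);
translate([2457, 193, 207]) cube([34, 1130, 197]);
translate([656, 113, 404]) cube([84, 1290, 16]);
translate([850, 113, 404]) cube([84, 1290, 16]);
translate([1044, 113, 404]) cube([84, 1290, 16]);
translate([1238, 113, 404]) cube([84, 1290, 16]);
translate([1432, 113, 404]) cube([84, 1290, 16]);
translate([1626, 113, 404]) cube([84, 1290, 16]);
translate([1820, 113, 404]) cube([84, 1290, 16]);
translate([2014, 113, 404]) cube([84, 1290, 16]);
translate([2208, 113, 404]) cube([84, 1290, 16]);


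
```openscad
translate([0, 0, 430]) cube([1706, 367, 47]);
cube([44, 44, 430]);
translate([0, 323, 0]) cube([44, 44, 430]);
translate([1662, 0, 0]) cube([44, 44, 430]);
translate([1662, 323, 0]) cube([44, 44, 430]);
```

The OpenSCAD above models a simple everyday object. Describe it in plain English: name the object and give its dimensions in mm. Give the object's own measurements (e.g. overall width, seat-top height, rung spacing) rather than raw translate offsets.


A long wooden bench with a 1706 mm (x) × 367 mm (y) seat, 47 mm thick, its top surface 477 mm above the floor. Four 44 mm square legs at the seat corners, flush with the edges, run from z = 0 to the seat underside.


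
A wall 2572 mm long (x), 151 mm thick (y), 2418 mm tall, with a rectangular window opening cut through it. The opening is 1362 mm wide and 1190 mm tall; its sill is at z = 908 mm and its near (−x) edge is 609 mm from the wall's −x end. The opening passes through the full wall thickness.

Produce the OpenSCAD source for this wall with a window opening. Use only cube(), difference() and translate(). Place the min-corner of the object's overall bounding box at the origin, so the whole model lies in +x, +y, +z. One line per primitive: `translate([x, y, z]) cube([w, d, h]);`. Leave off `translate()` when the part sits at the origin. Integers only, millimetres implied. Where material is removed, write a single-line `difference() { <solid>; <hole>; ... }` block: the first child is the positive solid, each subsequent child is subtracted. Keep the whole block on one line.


difference() { cube([2572, 151, 2418]); translate([609, 0, 908]) cube([1362, 151, 1190]); }


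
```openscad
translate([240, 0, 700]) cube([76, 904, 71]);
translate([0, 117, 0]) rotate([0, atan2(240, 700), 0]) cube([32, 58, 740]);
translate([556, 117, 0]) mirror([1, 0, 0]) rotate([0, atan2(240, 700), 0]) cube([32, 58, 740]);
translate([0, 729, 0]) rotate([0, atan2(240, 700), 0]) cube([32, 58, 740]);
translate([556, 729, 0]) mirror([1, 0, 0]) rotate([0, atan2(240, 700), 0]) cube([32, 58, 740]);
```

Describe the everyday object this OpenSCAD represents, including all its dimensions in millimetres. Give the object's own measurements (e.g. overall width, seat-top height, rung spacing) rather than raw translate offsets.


A sawhorse. A 76×904×71 mm beam (x, y, z) sits on two A-frame leg pairs. Each pair is two raked legs of 32×58 mm section (58 mm along y) splaying symmetrically in x. Each leg rises 700 mm vertically over 240 mm of horizontal reach and is 740 mm long along its own axis. Every leg's outer bottom edge rests on the floor and its outer top edge meets a bottom edge of the beam — the left legs (tilting toward +x) meet the beam's −x bottom edge, the right legs (their mirror images, tilting toward −x) meet its +x bottom edge — so the leg tops tuck under the beam, the beam's underside is 700 mm above the floor, and the feet are 556 mm apart outside-to-outside with the beam centred between them. The two leg pairs are set in 117 mm from either end of the beam.


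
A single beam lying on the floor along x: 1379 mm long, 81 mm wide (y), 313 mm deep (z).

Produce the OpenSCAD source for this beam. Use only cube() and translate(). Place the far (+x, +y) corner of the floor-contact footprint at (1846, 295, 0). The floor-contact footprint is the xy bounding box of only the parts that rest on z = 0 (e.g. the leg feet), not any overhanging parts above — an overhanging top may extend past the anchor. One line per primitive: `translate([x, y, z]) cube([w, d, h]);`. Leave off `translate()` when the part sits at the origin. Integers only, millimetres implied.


translate([467, 214, 0]) cube([1379, 81, 313]);


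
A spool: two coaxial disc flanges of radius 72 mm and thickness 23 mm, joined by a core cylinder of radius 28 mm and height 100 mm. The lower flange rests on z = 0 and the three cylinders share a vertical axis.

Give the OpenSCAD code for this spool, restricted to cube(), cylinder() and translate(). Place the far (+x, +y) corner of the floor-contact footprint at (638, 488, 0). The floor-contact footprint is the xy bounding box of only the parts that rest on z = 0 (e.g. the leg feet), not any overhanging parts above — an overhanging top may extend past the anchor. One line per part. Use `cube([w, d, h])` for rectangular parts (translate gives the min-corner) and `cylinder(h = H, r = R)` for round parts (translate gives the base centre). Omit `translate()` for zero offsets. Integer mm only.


translate([566, 416, 0]) cylinder(h = 23, r = 72);
translate([566, 416, 23]) cylinder(h = 100, r = 28);
translate([566, 416, 123]) cylinder(h = 23, r = 72);


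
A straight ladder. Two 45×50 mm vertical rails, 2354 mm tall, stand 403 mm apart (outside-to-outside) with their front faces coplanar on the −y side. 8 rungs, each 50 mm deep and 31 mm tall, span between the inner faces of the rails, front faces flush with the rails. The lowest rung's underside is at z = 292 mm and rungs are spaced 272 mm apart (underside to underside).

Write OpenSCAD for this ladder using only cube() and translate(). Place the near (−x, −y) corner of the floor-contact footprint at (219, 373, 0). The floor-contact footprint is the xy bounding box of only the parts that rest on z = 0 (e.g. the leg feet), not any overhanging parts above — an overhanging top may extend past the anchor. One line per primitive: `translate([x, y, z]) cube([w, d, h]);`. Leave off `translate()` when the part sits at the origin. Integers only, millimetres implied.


// rung span = 403 - 2*45 = 313
// rung[k] z = 292 + k*272
translate([219, 373, 0]) cube([45, 50, 2354]);
translate([577, 373, 0]) cube([45, 50, 2354]);
translate([264, 373, 292]) cube([313, 50, 31]);
translate([264, 373, 564]) cube([313, 50, 31]);
translate([264, 373, 836]) cube([313, 50, 31]);
translate([264, 373, 1108]) cube([313, 50, 31]);
translate([264, 373, 1380]) cube([313, 50, 31]);
translate([264, 373, 1652]) cube([313, 50, 31]);
translate([264, 373, 1924]) cube([313, 50, 31]);
translate([264, 373, 2196]) cube([313, 50, 31]);


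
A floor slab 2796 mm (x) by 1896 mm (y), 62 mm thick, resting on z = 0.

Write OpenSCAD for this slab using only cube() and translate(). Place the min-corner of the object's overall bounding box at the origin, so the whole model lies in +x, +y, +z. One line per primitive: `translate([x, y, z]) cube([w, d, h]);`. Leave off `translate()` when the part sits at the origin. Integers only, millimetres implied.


cube([2796, 1896, 62]);


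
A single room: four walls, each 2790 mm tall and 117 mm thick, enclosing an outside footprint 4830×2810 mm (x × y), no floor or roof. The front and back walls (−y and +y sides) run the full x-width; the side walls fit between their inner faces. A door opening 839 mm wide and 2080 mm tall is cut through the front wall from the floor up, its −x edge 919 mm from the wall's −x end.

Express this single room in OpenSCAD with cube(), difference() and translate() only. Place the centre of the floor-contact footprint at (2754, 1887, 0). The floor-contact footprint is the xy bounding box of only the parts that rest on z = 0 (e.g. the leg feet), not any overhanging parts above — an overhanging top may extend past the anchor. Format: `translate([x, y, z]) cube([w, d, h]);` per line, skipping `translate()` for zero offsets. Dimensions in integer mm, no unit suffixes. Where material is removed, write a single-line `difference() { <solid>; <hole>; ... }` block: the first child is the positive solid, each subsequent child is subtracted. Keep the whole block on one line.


difference() { translate([339, 482, 0]) cube([4830, 117, 2790]); translate([1258, 482, 0]) cube([839, 117, 2080]); }
translate([339, 3175, 0]) cube([4830, 117, 2790]);
translate([339, 599, 0]) cube([117, 2576, 2790]);
translate([5052, 599, 0]) cube([117, 2576, 2790]);


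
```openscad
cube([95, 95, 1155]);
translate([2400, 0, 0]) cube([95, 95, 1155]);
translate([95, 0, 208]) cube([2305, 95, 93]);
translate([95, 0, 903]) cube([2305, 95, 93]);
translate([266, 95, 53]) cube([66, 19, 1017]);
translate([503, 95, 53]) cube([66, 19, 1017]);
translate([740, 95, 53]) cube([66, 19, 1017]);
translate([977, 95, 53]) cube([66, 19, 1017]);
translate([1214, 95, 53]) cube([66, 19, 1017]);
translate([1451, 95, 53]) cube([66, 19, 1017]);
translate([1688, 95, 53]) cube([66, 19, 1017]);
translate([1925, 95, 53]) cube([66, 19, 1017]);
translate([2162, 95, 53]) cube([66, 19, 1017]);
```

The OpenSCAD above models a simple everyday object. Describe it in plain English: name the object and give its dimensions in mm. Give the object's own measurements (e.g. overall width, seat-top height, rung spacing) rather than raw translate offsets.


A fence section. Two 95×95 mm posts, 1155 mm tall, stand on the floor with a clear span of 2305 mm between their inner faces. Two horizontal rails of 95×93 mm section span the gap between the posts with their undersides at z = 208 mm and z = 903 mm, flush with the posts' −y face. 9 pickets, each 66 mm wide, 19 mm thick and 1017 mm tall, are fixed to the +y face of the rails with their bottoms at z = 53 mm, spaced across the span with a 171 mm gap after the −x post and between neighbouring pickets, with 172 mm left before the +x post.


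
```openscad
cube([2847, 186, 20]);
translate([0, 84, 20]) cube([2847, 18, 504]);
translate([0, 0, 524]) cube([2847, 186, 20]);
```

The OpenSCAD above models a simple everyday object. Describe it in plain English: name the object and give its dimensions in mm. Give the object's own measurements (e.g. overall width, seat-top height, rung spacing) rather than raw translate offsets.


An I-beam lying along x, 2847 mm long. Overall section height 544 mm. Two flanges 186 mm wide (y) and 20 mm thick, one on the floor and one at the top; a web 18 mm thick runs between them, centred on the flange width.


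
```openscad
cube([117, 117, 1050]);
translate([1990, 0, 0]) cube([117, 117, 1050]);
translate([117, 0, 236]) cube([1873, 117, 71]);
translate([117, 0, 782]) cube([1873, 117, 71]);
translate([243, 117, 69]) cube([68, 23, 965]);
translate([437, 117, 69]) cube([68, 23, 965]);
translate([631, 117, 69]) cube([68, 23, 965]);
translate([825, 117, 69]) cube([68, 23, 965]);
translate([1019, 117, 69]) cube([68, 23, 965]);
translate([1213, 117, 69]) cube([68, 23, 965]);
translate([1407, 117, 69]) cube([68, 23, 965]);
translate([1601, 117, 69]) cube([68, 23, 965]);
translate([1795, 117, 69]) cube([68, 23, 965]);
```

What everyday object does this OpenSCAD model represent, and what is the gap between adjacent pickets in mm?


A fence section. The picket gap is 126 mm.

Two posts, two rails, 9 pickets — a fence section. Span 1873 mm holds 9 pickets of 68 mm with 10 equal gaps: ⌊(1873 − 9·68) / 10⌋ = 126 mm.


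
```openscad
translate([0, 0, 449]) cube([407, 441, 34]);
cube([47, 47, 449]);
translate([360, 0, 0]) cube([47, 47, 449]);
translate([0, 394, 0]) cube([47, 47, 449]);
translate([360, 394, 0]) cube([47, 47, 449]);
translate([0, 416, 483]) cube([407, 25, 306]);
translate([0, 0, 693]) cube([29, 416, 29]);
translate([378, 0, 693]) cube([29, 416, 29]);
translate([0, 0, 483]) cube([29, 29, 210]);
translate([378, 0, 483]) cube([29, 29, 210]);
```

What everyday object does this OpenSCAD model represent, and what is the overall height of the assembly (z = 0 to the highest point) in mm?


A chair. The overall height is 789 mm.

A slab on four corner posts with a tall panel at the back — a chair. The seat slab sits at z = 449 with thickness 34, and the 306 mm backrest starts at the seat top, so the overall height is 449 + 34 + 306 = 789 mm.


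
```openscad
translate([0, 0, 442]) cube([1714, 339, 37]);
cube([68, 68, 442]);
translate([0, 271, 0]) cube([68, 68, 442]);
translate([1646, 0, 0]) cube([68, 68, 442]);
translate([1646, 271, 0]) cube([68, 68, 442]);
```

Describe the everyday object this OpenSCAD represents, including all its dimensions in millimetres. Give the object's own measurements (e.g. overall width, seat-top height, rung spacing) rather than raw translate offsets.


A bench: a 1714×339 mm seat slab, 37 mm thick, top at z = 479 mm, on four 68×68 mm square legs flush with the seat corners and standing on z = 0.


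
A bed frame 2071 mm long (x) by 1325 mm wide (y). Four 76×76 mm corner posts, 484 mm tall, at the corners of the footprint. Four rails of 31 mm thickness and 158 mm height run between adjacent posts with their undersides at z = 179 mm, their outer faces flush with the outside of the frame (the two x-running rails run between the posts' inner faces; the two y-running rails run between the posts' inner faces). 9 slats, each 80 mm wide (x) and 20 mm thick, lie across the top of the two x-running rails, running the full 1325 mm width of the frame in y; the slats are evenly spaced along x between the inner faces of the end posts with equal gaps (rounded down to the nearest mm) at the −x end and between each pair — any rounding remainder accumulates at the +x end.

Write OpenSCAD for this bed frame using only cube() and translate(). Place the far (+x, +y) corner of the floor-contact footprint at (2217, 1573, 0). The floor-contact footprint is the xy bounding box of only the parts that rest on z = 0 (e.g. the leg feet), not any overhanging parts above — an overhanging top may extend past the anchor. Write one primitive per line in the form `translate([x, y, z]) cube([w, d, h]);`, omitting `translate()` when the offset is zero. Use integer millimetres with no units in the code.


translate([146, 248, 0]) cube([76, 76, 484]);
translate([146, 1497, 0]) cube([76, 76, 484]);
translate([2141, 248, 0]) cube([76, 76, 484]);
translate([2141, 1497, 0]) cube([76, 76, 484]);
translate([222, 248, 179]) cube([1919, 31, 158]);
translate([222, 1542, 179]) cube([1919, 31, 158]);
translate([146, 324, 179]) cube([31, 1173, 158]);
translate([2186, 324, 179]) cube([31, 1173, 158]);
translate([341, 248, 337]) cube([80, 1325, 20]);
translate([540, 248, 337]) cube([80, 1325, 20]);
translate([739, 248, 337]) cube([80, 1325, 20]);
translate([938, 248, 337]) cube([80, 1325, 20]);
translate([1137, 248, 337]) cube([80, 1325, 20]);
translate([1336, 248, 337]) cube([80, 1325, 20]);
translate([1535, 248, 337]) cube([80, 1325, 20]);
translate([1734, 248, 337]) cube([80, 1325, 20]);
translate([1933, 248, 337]) cube([80, 1325, 20]);


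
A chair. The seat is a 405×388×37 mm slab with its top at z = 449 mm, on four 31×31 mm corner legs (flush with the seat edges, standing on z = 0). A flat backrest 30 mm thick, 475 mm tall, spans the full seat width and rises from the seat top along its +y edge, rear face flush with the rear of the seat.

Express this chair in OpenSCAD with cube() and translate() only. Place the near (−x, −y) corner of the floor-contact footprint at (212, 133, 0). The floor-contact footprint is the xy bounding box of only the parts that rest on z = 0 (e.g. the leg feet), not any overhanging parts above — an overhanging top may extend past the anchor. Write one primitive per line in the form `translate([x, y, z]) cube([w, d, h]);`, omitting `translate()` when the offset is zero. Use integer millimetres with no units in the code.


// leg_h = 449 - 37 = 412
translate([212, 133, 412]) cube([405, 388, 37]);
translate([212, 133, 0]) cube([31, 31, 412]);
translate([586, 133, 0]) cube([31, 31, 412]);
translate([212, 490, 0]) cube([31, 31, 412]);
translate([586, 490, 0]) cube([31, 31, 412]);
translate([212, 491, 449]) cube([405, 30, 475]);


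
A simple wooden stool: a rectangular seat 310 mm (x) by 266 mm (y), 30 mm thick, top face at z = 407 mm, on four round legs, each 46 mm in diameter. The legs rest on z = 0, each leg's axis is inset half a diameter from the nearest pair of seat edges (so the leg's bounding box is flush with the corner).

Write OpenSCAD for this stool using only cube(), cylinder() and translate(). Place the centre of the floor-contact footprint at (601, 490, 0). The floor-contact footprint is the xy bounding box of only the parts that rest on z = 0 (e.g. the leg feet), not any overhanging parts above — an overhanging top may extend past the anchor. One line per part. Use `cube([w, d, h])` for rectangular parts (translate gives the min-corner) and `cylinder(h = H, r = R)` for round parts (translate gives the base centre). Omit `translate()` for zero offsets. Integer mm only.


translate([446, 357, 377]) cube([310, 266, 30]);
translate([469, 380, 0]) cylinder(h = 377, r = 23);
translate([733, 380, 0]) cylinder(h = 377, r = 23);
translate([469, 600, 0]) cylinder(h = 377, r = 23);
translate([733, 600, 0]) cylinder(h = 377, r = 23);


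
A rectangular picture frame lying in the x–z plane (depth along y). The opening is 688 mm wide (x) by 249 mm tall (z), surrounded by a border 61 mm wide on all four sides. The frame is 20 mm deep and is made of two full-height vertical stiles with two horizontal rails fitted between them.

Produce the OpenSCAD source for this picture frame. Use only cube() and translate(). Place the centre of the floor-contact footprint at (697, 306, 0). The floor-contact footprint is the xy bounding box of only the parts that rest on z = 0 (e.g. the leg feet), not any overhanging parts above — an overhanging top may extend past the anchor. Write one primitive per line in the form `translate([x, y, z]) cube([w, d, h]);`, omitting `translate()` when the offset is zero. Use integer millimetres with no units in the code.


translate([292, 296, 0]) cube([61, 20, 371]);
translate([1041, 296, 0]) cube([61, 20, 371]);
translate([353, 296, 0]) cube([688, 20, 61]);
translate([353, 296, 310]) cube([688, 20, 61]);


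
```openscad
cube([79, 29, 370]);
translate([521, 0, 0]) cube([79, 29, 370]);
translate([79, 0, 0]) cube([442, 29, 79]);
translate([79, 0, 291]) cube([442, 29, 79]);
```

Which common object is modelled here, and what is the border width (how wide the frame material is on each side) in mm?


A picture frame. The border width is 79 mm.

Four thin pieces enclosing a rectangular opening — a picture frame. The two full-height stiles are 370 mm tall; the top rail sits at z = 291 and is 79 mm tall, so the border above the opening is 370 − 291 = 79 mm, matching the stile x-width.


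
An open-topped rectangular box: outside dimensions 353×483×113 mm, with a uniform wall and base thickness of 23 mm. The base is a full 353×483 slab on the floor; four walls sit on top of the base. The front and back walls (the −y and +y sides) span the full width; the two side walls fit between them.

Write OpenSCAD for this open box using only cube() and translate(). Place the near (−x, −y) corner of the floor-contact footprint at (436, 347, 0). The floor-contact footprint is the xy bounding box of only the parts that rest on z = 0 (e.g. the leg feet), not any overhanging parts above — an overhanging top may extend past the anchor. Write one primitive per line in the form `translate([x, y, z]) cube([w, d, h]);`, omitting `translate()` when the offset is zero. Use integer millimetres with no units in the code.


translate([436, 347, 0]) cube([353, 483, 23]);
translate([436, 347, 23]) cube([353, 23, 90]);
translate([436, 807, 23]) cube([353, 23, 90]);
translate([436, 370, 23]) cube([23, 437, 90]);
translate([766, 370, 23]) cube([23, 437, 90]);


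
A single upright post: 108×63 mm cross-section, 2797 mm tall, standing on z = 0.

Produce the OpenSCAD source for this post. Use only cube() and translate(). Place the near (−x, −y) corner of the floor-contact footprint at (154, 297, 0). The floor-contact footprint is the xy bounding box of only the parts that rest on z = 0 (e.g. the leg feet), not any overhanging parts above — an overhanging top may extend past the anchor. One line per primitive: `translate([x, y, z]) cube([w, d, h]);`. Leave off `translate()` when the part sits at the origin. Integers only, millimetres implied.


translate([154, 297, 0]) cube([108, 63, 2797]);


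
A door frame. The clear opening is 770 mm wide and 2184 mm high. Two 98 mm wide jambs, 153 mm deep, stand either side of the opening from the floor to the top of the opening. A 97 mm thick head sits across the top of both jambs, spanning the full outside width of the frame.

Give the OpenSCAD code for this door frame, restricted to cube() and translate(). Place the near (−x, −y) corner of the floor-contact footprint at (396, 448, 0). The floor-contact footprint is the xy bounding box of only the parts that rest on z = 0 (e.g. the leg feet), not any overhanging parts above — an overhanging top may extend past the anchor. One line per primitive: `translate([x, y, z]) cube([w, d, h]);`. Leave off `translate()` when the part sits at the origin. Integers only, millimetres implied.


translate([396, 448, 0]) cube([98, 153, 2184]);
translate([1264, 448, 0]) cube([98, 153, 2184]);
translate([396, 448, 2184]) cube([966, 153, 97]);


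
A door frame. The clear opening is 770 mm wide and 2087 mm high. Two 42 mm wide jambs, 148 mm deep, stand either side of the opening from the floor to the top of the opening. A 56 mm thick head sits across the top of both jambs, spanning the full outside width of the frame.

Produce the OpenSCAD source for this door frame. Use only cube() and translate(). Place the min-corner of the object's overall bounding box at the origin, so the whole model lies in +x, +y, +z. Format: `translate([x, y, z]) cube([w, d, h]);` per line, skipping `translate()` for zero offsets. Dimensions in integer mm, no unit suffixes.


cube([42, 148, 2087]);
translate([812, 0, 0]) cube([42, 148, 2087]);
translate([0, 0, 2087]) cube([854, 148, 56]);


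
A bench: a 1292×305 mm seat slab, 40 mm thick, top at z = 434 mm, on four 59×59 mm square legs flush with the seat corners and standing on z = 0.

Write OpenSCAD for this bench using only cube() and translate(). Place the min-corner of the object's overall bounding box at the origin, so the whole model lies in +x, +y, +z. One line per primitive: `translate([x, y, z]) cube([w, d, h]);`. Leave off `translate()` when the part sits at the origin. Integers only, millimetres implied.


// leg_h = 434 − 40 = 394
translate([0, 0, 394]) cube([1292, 305, 40]);
cube([59, 59, 394]);
translate([0, 246, 0]) cube([59, 59, 394]);
translate([1233, 0, 0]) cube([59, 59, 394]);
translate([1233, 246, 0]) cube([59, 59, 394]);


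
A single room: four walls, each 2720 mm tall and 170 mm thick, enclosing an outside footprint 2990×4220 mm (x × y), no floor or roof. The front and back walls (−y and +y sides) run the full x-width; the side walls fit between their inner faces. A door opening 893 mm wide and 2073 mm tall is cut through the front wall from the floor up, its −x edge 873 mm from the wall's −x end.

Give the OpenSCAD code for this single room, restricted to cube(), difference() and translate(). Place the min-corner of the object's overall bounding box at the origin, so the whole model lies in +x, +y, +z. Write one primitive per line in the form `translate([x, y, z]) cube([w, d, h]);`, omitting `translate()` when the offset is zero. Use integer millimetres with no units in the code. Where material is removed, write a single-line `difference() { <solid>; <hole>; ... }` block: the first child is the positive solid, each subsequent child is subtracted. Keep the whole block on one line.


difference() { cube([2990, 170, 2720]); translate([873, 0, 0]) cube([893, 170, 2073]); }
translate([0, 4050, 0]) cube([2990, 170, 2720]);
translate([0, 170, 0]) cube([170, 3880, 2720]);
translate([2820, 170, 0]) cube([170, 3880, 2720]);
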